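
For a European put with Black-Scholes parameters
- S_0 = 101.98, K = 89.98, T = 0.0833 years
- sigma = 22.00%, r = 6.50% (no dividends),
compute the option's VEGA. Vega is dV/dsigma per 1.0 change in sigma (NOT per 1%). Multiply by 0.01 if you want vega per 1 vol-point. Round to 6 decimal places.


Answer: Vega = 1.325759

Derivation:
d1 = 2.0886357300; d2 = 2.0251399034
phi(d1) = 0.0450429797; exp(-qT) = 1.0000000000; exp(-rT) = 0.9946001320
Vega = S * exp(-qT) * phi(d1) * sqrt(T) = 101.9800 * 1.0000000000 * 0.0450429797 * 0.2886173938 = 1.325759


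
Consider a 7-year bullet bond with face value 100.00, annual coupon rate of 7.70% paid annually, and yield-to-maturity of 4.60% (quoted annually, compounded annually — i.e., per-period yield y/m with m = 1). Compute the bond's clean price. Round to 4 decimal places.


Answer: Price = 118.2007

Derivation:
Coupon per period c = face * coupon_rate / m = 7.700000
Periods per year m = 1; per-period yield y/m = 0.046000
Number of cashflows N = 7
Cashflows (t years, CF_t, discount factor 1/(1+y/m)^(m*t), PV):
  t = 1.0000: CF_t = 7.700000, DF = 0.956023, PV = 7.361377
  t = 2.0000: CF_t = 7.700000, DF = 0.913980, PV = 7.037645
  t = 3.0000: CF_t = 7.700000, DF = 0.873786, PV = 6.728150
  t = 4.0000: CF_t = 7.700000, DF = 0.835359, PV = 6.432266
  t = 5.0000: CF_t = 7.700000, DF = 0.798623, PV = 6.149394
  t = 6.0000: CF_t = 7.700000, DF = 0.763501, PV = 5.878962
  t = 7.0000: CF_t = 107.700000, DF = 0.729925, PV = 78.612917
Price P = sum_t PV_t = 118.200710


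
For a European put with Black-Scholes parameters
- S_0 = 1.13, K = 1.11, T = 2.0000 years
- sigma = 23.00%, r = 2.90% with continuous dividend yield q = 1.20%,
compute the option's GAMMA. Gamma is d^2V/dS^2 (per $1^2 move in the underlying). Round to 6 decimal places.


Answer: Gamma = 1.006102

Derivation:
d1 = 0.3220644419; d2 = -0.0032046774
phi(d1) = 0.3787794060; exp(-qT) = 0.9762857098; exp(-rT) = 0.9436499474
Gamma = exp(-qT) * phi(d1) / (S * sigma * sqrt(T)) = 0.9762857098 * 0.3787794060 / (1.1300 * 0.2300 * 1.4142135624) = 1.006102


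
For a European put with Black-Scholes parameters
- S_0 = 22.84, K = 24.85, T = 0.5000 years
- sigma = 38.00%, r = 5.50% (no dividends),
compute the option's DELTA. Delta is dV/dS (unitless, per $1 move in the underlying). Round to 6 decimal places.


Answer: Delta = -0.530769

Derivation:
d1 = -0.0772025427; d2 = -0.3459031195
phi(d1) = 0.3977551558; exp(-qT) = 1.0000000000; exp(-rT) = 0.9728746826
N(-d1) = 0.5307687905
Delta = -exp(-qT) * N(-d1) = -1.0000000000 * 0.5307687905 = -0.530769


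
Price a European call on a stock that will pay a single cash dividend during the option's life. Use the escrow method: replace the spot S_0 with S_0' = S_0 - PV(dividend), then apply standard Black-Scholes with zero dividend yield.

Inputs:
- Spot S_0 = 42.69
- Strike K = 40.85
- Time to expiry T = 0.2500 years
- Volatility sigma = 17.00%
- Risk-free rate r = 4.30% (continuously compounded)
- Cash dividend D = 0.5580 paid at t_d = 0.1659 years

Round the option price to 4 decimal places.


PV(D) = D * exp(-r * t_d) = 0.5580 * 0.99289168 = 0.55403356
S_0' = S_0 - PV(D) = 42.6900 - 0.55403356 = 42.13596644
d1 = (ln(S_0'/K) + (r + sigma^2/2)*T) / (sigma*sqrt(T)) = 0.53361605
d2 = d1 - sigma*sqrt(T) = 0.44861605
exp(-rT) = 0.98930757
N(d1) = 0.70319640; N(d2) = 0.67314567
C = S_0' * N(d1) - K * exp(-rT) * N(d2) = 42.13596644 * 0.70319640 - 40.8500 * 0.98930757 * 0.67314567 = 2.4259

Answer: Price = 2.4259


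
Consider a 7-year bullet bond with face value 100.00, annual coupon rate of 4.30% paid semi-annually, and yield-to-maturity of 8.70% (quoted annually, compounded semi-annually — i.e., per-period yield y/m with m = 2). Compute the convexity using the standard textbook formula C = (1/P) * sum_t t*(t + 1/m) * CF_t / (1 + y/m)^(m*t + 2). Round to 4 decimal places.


Coupon per period c = face * coupon_rate / m = 2.150000
Periods per year m = 2; per-period yield y/m = 0.043500
Number of cashflows N = 14
Cashflows (t years, CF_t, discount factor 1/(1+y/m)^(m*t), PV):
  t = 0.5000: CF_t = 2.150000, DF = 0.958313, PV = 2.060374
  t = 1.0000: CF_t = 2.150000, DF = 0.918365, PV = 1.974484
  t = 1.5000: CF_t = 2.150000, DF = 0.880081, PV = 1.892174
  t = 2.0000: CF_t = 2.150000, DF = 0.843393, PV = 1.813296
  t = 2.5000: CF_t = 2.150000, DF = 0.808235, PV = 1.737706
  t = 3.0000: CF_t = 2.150000, DF = 0.774543, PV = 1.665266
  t = 3.5000: CF_t = 2.150000, DF = 0.742254, PV = 1.595847
  t = 4.0000: CF_t = 2.150000, DF = 0.711312, PV = 1.529322
  t = 4.5000: CF_t = 2.150000, DF = 0.681660, PV = 1.465569
  t = 5.0000: CF_t = 2.150000, DF = 0.653244, PV = 1.404475
  t = 5.5000: CF_t = 2.150000, DF = 0.626013, PV = 1.345927
  t = 6.0000: CF_t = 2.150000, DF = 0.599916, PV = 1.289820
  t = 6.5000: CF_t = 2.150000, DF = 0.574908, PV = 1.236051
  t = 7.0000: CF_t = 102.150000, DF = 0.550942, PV = 56.278696
Price P = sum_t PV_t = 77.289006
Convexity numerator sum_t t*(t + 1/m) * CF_t / (1+y/m)^(m*t + 2):
  t = 0.5000: term = 0.946087
  t = 1.0000: term = 2.719944
  t = 1.5000: term = 5.213117
  t = 2.0000: term = 8.326332
  t = 2.5000: term = 11.968853
  t = 3.0000: term = 16.057877
  t = 3.5000: term = 20.517971
  t = 4.0000: term = 25.280545
  t = 4.5000: term = 30.283355
  t = 5.0000: term = 35.470043
  t = 5.5000: term = 40.789699
  t = 6.0000: term = 46.196462
  t = 6.5000: term = 51.649135
  t = 7.0000: term = 2713.428736
Convexity = (1/P) * sum = 3008.848157 / 77.289006 = 38.929834

Answer: Convexity = 38.9298


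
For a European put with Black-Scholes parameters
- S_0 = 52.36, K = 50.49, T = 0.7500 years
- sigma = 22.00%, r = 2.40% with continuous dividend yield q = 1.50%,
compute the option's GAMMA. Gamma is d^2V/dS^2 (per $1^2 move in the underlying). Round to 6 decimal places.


d1 = 0.3215717350; d2 = 0.1310461462
phi(d1) = 0.3788394708; exp(-qT) = 0.9888130446; exp(-rT) = 0.9821610324
Gamma = exp(-qT) * phi(d1) / (S * sigma * sqrt(T)) = 0.9888130446 * 0.3788394708 / (52.3600 * 0.2200 * 0.8660254038) = 0.037551

Answer: Gamma = 0.037551


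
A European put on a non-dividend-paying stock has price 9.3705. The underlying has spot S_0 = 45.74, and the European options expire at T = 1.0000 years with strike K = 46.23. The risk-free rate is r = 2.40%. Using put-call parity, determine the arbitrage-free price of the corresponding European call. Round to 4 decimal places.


Answer: Call price = 9.9768

Derivation:
Put-call parity: C - P = S_0 * exp(-qT) - K * exp(-rT).
S_0 * exp(-qT) = 45.7400 * 1.00000000 = 45.74000000
K * exp(-rT) = 46.2300 * 0.97628571 = 45.13368836
C = P + S*exp(-qT) - K*exp(-rT)
C = 9.3705 + 45.74000000 - 45.13368836 = 9.9768


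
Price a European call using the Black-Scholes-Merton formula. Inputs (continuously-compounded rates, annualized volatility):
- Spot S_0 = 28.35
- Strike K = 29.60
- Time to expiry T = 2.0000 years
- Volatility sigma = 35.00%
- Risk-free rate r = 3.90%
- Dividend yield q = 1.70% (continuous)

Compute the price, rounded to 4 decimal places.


Answer: Price = 5.3657

Derivation:
d1 = (ln(S/K) + (r - q + 0.5*sigma^2) * T) / (sigma * sqrt(T)) = 0.24921002
d2 = d1 - sigma * sqrt(T) = -0.24576472
exp(-rT) = 0.92496443; exp(-qT) = 0.96657150
C = S_0 * exp(-qT) * N(d1) - K * exp(-rT) * N(d2)
N(d1) = 0.59840084; N(d2) = 0.40293218
C = 28.3500 * 0.96657150 * 0.59840084 - 29.6000 * 0.92496443 * 0.40293218 = 5.3657


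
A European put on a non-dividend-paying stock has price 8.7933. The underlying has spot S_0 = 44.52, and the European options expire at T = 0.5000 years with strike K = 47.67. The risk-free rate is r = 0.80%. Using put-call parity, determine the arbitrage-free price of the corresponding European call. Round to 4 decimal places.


Put-call parity: C - P = S_0 * exp(-qT) - K * exp(-rT).
S_0 * exp(-qT) = 44.5200 * 1.00000000 = 44.52000000
K * exp(-rT) = 47.6700 * 0.99600799 = 47.47970085
C = P + S*exp(-qT) - K*exp(-rT)
C = 8.7933 + 44.52000000 - 47.47970085 = 5.8336

Answer: Call price = 5.8336


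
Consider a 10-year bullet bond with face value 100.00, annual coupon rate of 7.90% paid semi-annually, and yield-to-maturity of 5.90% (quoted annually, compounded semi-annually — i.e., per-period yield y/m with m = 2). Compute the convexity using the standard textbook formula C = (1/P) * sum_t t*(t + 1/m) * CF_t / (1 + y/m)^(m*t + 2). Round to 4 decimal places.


Coupon per period c = face * coupon_rate / m = 3.950000
Periods per year m = 2; per-period yield y/m = 0.029500
Number of cashflows N = 20
Cashflows (t years, CF_t, discount factor 1/(1+y/m)^(m*t), PV):
  t = 0.5000: CF_t = 3.950000, DF = 0.971345, PV = 3.836814
  t = 1.0000: CF_t = 3.950000, DF = 0.943512, PV = 3.726871
  t = 1.5000: CF_t = 3.950000, DF = 0.916476, PV = 3.620079
  t = 2.0000: CF_t = 3.950000, DF = 0.890214, PV = 3.516347
  t = 2.5000: CF_t = 3.950000, DF = 0.864706, PV = 3.415587
  t = 3.0000: CF_t = 3.950000, DF = 0.839928, PV = 3.317714
  t = 3.5000: CF_t = 3.950000, DF = 0.815860, PV = 3.222646
  t = 4.0000: CF_t = 3.950000, DF = 0.792482, PV = 3.130302
  t = 4.5000: CF_t = 3.950000, DF = 0.769773, PV = 3.040605
  t = 5.0000: CF_t = 3.950000, DF = 0.747716, PV = 2.953477
  t = 5.5000: CF_t = 3.950000, DF = 0.726290, PV = 2.868846
  t = 6.0000: CF_t = 3.950000, DF = 0.705479, PV = 2.786640
  t = 6.5000: CF_t = 3.950000, DF = 0.685263, PV = 2.706790
  t = 7.0000: CF_t = 3.950000, DF = 0.665627, PV = 2.629228
  t = 7.5000: CF_t = 3.950000, DF = 0.646554, PV = 2.553888
  t = 8.0000: CF_t = 3.950000, DF = 0.628027, PV = 2.480707
  t = 8.5000: CF_t = 3.950000, DF = 0.610031, PV = 2.409623
  t = 9.0000: CF_t = 3.950000, DF = 0.592551, PV = 2.340576
  t = 9.5000: CF_t = 3.950000, DF = 0.575572, PV = 2.273508
  t = 10.0000: CF_t = 103.950000, DF = 0.559079, PV = 58.116235
Price P = sum_t PV_t = 114.946483
Convexity numerator sum_t t*(t + 1/m) * CF_t / (1+y/m)^(m*t + 2):
  t = 0.5000: term = 1.810039
  t = 1.0000: term = 5.274520
  t = 1.5000: term = 10.246761
  t = 2.0000: term = 16.588572
  t = 2.5000: term = 24.169847
  t = 3.0000: term = 32.868175
  t = 3.5000: term = 42.568463
  t = 4.0000: term = 53.162585
  t = 4.5000: term = 64.549035
  t = 5.0000: term = 76.632603
  t = 5.5000: term = 89.324064
  t = 6.0000: term = 102.539876
  t = 6.5000: term = 116.201900
  t = 7.0000: term = 130.237120
  t = 7.5000: term = 144.577390
  t = 8.0000: term = 159.159179
  t = 8.5000: term = 173.923338
  t = 9.0000: term = 188.814869
  t = 9.5000: term = 203.782709
  t = 10.0000: term = 5757.501659
Convexity = (1/P) * sum = 7393.932704 / 114.946483 = 64.325001

Answer: Convexity = 64.3250


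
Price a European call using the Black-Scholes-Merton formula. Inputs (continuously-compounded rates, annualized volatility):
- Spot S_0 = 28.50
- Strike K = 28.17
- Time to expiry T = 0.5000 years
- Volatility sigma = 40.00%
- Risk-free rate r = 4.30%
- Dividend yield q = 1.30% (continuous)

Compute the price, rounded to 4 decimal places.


Answer: Price = 3.5287

Derivation:
d1 = (ln(S/K) + (r - q + 0.5*sigma^2) * T) / (sigma * sqrt(T)) = 0.23563098
d2 = d1 - sigma * sqrt(T) = -0.04721173
exp(-rT) = 0.97872948; exp(-qT) = 0.99352108
C = S_0 * exp(-qT) * N(d1) - K * exp(-rT) * N(d2)
N(d1) = 0.59314048; N(d2) = 0.48117224
C = 28.5000 * 0.99352108 * 0.59314048 - 28.1700 * 0.97872948 * 0.48117224 = 3.5287


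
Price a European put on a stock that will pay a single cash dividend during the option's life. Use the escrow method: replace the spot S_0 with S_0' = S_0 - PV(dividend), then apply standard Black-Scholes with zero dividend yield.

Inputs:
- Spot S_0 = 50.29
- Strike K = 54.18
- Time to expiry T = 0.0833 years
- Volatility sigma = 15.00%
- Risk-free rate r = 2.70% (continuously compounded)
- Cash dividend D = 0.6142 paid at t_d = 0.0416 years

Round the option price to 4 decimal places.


PV(D) = D * exp(-r * t_d) = 0.6142 * 0.99887743 = 0.61351052
S_0' = S_0 - PV(D) = 50.2900 - 0.61351052 = 49.67648948
d1 = (ln(S_0'/K) + (r + sigma^2/2)*T) / (sigma*sqrt(T)) = -1.93090324
d2 = d1 - sigma*sqrt(T) = -1.97419585
exp(-rT) = 0.99775343
N(-d1) = 0.97325249; N(-d2) = 0.97582026
P = K * exp(-rT) * N(-d2) - S_0' * N(-d1) = 54.1800 * 0.99775343 * 0.97582026 - 49.67648948 * 0.97325249 = 4.4034

Answer: Price = 4.4034


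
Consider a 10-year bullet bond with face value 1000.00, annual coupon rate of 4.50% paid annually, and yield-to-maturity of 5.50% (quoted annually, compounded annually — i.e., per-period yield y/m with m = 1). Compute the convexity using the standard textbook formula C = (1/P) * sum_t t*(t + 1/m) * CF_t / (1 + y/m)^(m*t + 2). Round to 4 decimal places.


Answer: Convexity = 75.3628

Derivation:
Coupon per period c = face * coupon_rate / m = 45.000000
Periods per year m = 1; per-period yield y/m = 0.055000
Number of cashflows N = 10
Cashflows (t years, CF_t, discount factor 1/(1+y/m)^(m*t), PV):
  t = 1.0000: CF_t = 45.000000, DF = 0.947867, PV = 42.654028
  t = 2.0000: CF_t = 45.000000, DF = 0.898452, PV = 40.430359
  t = 3.0000: CF_t = 45.000000, DF = 0.851614, PV = 38.322615
  t = 4.0000: CF_t = 45.000000, DF = 0.807217, PV = 36.324753
  t = 5.0000: CF_t = 45.000000, DF = 0.765134, PV = 34.431046
  t = 6.0000: CF_t = 45.000000, DF = 0.725246, PV = 32.636062
  t = 7.0000: CF_t = 45.000000, DF = 0.687437, PV = 30.934656
  t = 8.0000: CF_t = 45.000000, DF = 0.651599, PV = 29.321949
  t = 9.0000: CF_t = 45.000000, DF = 0.617629, PV = 27.793317
  t = 10.0000: CF_t = 1045.000000, DF = 0.585431, PV = 611.774956
Price P = sum_t PV_t = 924.623742
Convexity numerator sum_t t*(t + 1/m) * CF_t / (1+y/m)^(m*t + 2):
  t = 1.0000: term = 76.645230
  t = 2.0000: term = 217.948521
  t = 3.0000: term = 413.172551
  t = 4.0000: term = 652.721250
  t = 5.0000: term = 928.039692
  t = 6.0000: term = 1231.521866
  t = 7.0000: term = 1556.425738
  t = 8.0000: term = 1896.795077
  t = 9.0000: term = 2247.387532
  t = 10.0000: term = 60461.575531
Convexity = (1/P) * sum = 69682.232987 / 924.623742 = 75.362799


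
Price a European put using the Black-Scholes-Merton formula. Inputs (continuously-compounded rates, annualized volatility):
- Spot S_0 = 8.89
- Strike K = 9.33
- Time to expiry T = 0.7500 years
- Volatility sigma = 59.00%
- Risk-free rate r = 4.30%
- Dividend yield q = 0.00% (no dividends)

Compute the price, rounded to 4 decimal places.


Answer: Price = 1.8800

Derivation:
d1 = (ln(S/K) + (r - q + 0.5*sigma^2) * T) / (sigma * sqrt(T)) = 0.22405014
d2 = d1 - sigma * sqrt(T) = -0.28690485
exp(-rT) = 0.96826449; exp(-qT) = 1.00000000
P = K * exp(-rT) * N(-d2) - S_0 * exp(-qT) * N(-d1)
N(-d1) = 0.41135915; N(-d2) = 0.61290741
P = 9.3300 * 0.96826449 * 0.61290741 - 8.8900 * 1.00000000 * 0.41135915 = 1.8800


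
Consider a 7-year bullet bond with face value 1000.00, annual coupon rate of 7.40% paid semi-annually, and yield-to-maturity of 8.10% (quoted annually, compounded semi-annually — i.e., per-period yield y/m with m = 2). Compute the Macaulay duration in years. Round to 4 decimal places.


Answer: Macaulay duration = 5.5557 years

Derivation:
Coupon per period c = face * coupon_rate / m = 37.000000
Periods per year m = 2; per-period yield y/m = 0.040500
Number of cashflows N = 14
Cashflows (t years, CF_t, discount factor 1/(1+y/m)^(m*t), PV):
  t = 0.5000: CF_t = 37.000000, DF = 0.961076, PV = 35.559827
  t = 1.0000: CF_t = 37.000000, DF = 0.923668, PV = 34.175711
  t = 1.5000: CF_t = 37.000000, DF = 0.887715, PV = 32.845469
  t = 2.0000: CF_t = 37.000000, DF = 0.853162, PV = 31.567005
  t = 2.5000: CF_t = 37.000000, DF = 0.819954, PV = 30.338304
  t = 3.0000: CF_t = 37.000000, DF = 0.788039, PV = 29.157428
  t = 3.5000: CF_t = 37.000000, DF = 0.757365, PV = 28.022516
  t = 4.0000: CF_t = 37.000000, DF = 0.727886, PV = 26.931779
  t = 4.5000: CF_t = 37.000000, DF = 0.699554, PV = 25.883498
  t = 5.0000: CF_t = 37.000000, DF = 0.672325, PV = 24.876019
  t = 5.5000: CF_t = 37.000000, DF = 0.646156, PV = 23.907755
  t = 6.0000: CF_t = 37.000000, DF = 0.621005, PV = 22.977179
  t = 6.5000: CF_t = 37.000000, DF = 0.596833, PV = 22.082825
  t = 7.0000: CF_t = 1037.000000, DF = 0.573602, PV = 594.825492
Price P = sum_t PV_t = 963.150808
Macaulay numerator sum_t t * PV_t:
  t * PV_t at t = 0.5000: 17.779914
  t * PV_t at t = 1.0000: 34.175711
  t * PV_t at t = 1.5000: 49.268204
  t * PV_t at t = 2.0000: 63.134011
  t * PV_t at t = 2.5000: 75.845760
  t * PV_t at t = 3.0000: 87.472285
  t * PV_t at t = 3.5000: 98.078807
  t * PV_t at t = 4.0000: 107.727117
  t * PV_t at t = 4.5000: 116.475740
  t * PV_t at t = 5.0000: 124.380095
  t * PV_t at t = 5.5000: 131.492652
  t * PV_t at t = 6.0000: 137.863075
  t * PV_t at t = 6.5000: 143.538361
  t * PV_t at t = 7.0000: 4163.778446
Macaulay duration D = (sum_t t * PV_t) / P = 5351.010177 / 963.150808 = 5.555735


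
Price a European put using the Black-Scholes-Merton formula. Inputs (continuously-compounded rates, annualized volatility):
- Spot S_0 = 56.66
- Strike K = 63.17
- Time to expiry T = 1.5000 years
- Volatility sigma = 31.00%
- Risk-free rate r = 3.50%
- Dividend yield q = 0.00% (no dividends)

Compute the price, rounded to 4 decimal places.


d1 = (ln(S/K) + (r - q + 0.5*sigma^2) * T) / (sigma * sqrt(T)) = 0.04165183
d2 = d1 - sigma * sqrt(T) = -0.33801908
exp(-rT) = 0.94885432; exp(-qT) = 1.00000000
P = K * exp(-rT) * N(-d2) - S_0 * exp(-qT) * N(-d1)
N(-d1) = 0.48338813; N(-d2) = 0.63232559
P = 63.1700 * 0.94885432 * 0.63232559 - 56.6600 * 1.00000000 * 0.48338813 = 10.5123

Answer: Price = 10.5123


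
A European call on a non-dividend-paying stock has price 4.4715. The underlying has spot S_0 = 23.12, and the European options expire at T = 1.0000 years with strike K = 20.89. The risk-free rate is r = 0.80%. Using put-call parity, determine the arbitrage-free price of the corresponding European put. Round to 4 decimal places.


Answer: Put price = 2.0750

Derivation:
Put-call parity: C - P = S_0 * exp(-qT) - K * exp(-rT).
S_0 * exp(-qT) = 23.1200 * 1.00000000 = 23.12000000
K * exp(-rT) = 20.8900 * 0.99203191 = 20.72354670
P = C - S*exp(-qT) + K*exp(-rT)
P = 4.4715 - 23.12000000 + 20.72354670 = 2.0750


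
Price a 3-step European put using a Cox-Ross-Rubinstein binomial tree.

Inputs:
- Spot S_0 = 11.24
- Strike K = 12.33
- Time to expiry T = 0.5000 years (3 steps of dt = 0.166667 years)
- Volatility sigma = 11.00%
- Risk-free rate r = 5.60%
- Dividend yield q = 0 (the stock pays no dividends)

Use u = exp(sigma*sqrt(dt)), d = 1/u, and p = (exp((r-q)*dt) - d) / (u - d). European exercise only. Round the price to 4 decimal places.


Answer: Price = V(0,0) = 0.8573

Derivation:
dt = T/N = 0.166667
u = exp(sigma*sqrt(dt)) = 1.045931; d = 1/u = 0.956086
p = (exp((r-q)*dt) - d) / (u - d) = 0.593144
Discount per step: exp(-r*dt) = 0.990710
Stock lattice S(k, i) with i counting down-moves:
  k=0: S(0,0) = 11.2400
  k=1: S(1,0) = 11.7563; S(1,1) = 10.7464
  k=2: S(2,0) = 12.2962; S(2,1) = 11.2400; S(2,2) = 10.2745
  k=3: S(3,0) = 12.8610; S(3,1) = 11.7563; S(3,2) = 10.7464; S(3,3) = 9.8233
Terminal payoffs V(N, i) = max(K - S_T, 0):
  V(3,0) = 0.000000; V(3,1) = 0.573737; V(3,2) = 1.583592; V(3,3) = 2.506702
Backward induction: V(k, i) = exp(-r*dt) * [p * V(k+1, i) + (1-p) * V(k+1, i+1)].
  V(2,0) = exp(-r*dt) * [p*0.000000 + (1-p)*0.573737] = 0.231260
  V(2,1) = exp(-r*dt) * [p*0.573737 + (1-p)*1.583592] = 0.975455
  V(2,2) = exp(-r*dt) * [p*1.583592 + (1-p)*2.506702] = 1.940964
  V(1,0) = exp(-r*dt) * [p*0.231260 + (1-p)*0.975455] = 0.529079
  V(1,1) = exp(-r*dt) * [p*0.975455 + (1-p)*1.940964] = 1.355567
  V(0,0) = exp(-r*dt) * [p*0.529079 + (1-p)*1.355567] = 0.857301


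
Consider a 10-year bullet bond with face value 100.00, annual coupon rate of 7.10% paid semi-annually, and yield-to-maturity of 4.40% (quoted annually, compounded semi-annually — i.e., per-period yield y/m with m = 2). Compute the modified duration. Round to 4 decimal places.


Coupon per period c = face * coupon_rate / m = 3.550000
Periods per year m = 2; per-period yield y/m = 0.022000
Number of cashflows N = 20
Cashflows (t years, CF_t, discount factor 1/(1+y/m)^(m*t), PV):
  t = 0.5000: CF_t = 3.550000, DF = 0.978474, PV = 3.473581
  t = 1.0000: CF_t = 3.550000, DF = 0.957411, PV = 3.398807
  t = 1.5000: CF_t = 3.550000, DF = 0.936801, PV = 3.325643
  t = 2.0000: CF_t = 3.550000, DF = 0.916635, PV = 3.254054
  t = 2.5000: CF_t = 3.550000, DF = 0.896903, PV = 3.184006
  t = 3.0000: CF_t = 3.550000, DF = 0.877596, PV = 3.115466
  t = 3.5000: CF_t = 3.550000, DF = 0.858704, PV = 3.048401
  t = 4.0000: CF_t = 3.550000, DF = 0.840220, PV = 2.982780
  t = 4.5000: CF_t = 3.550000, DF = 0.822133, PV = 2.918571
  t = 5.0000: CF_t = 3.550000, DF = 0.804435, PV = 2.855745
  t = 5.5000: CF_t = 3.550000, DF = 0.787119, PV = 2.794271
  t = 6.0000: CF_t = 3.550000, DF = 0.770175, PV = 2.734120
  t = 6.5000: CF_t = 3.550000, DF = 0.753596, PV = 2.675264
  t = 7.0000: CF_t = 3.550000, DF = 0.737373, PV = 2.617676
  t = 7.5000: CF_t = 3.550000, DF = 0.721500, PV = 2.561326
  t = 8.0000: CF_t = 3.550000, DF = 0.705969, PV = 2.506190
  t = 8.5000: CF_t = 3.550000, DF = 0.690772, PV = 2.452241
  t = 9.0000: CF_t = 3.550000, DF = 0.675902, PV = 2.399453
  t = 9.5000: CF_t = 3.550000, DF = 0.661352, PV = 2.347801
  t = 10.0000: CF_t = 103.550000, DF = 0.647116, PV = 67.008853
Price P = sum_t PV_t = 121.654250
First compute Macaulay numerator sum_t t * PV_t:
  t * PV_t at t = 0.5000: 1.736791
  t * PV_t at t = 1.0000: 3.398807
  t * PV_t at t = 1.5000: 4.988465
  t * PV_t at t = 2.0000: 6.508108
  t * PV_t at t = 2.5000: 7.960015
  t * PV_t at t = 3.0000: 9.346397
  t * PV_t at t = 3.5000: 10.669403
  t * PV_t at t = 4.0000: 11.931119
  t * PV_t at t = 4.5000: 13.133570
  t * PV_t at t = 5.0000: 14.278724
  t * PV_t at t = 5.5000: 15.368490
  t * PV_t at t = 6.0000: 16.404721
  t * PV_t at t = 6.5000: 17.389218
  t * PV_t at t = 7.0000: 18.323729
  t * PV_t at t = 7.5000: 19.209948
  t * PV_t at t = 8.0000: 20.049521
  t * PV_t at t = 8.5000: 20.844047
  t * PV_t at t = 9.0000: 21.595076
  t * PV_t at t = 9.5000: 22.304112
  t * PV_t at t = 10.0000: 670.088535
Macaulay duration D = 925.528797 / 121.654250 = 7.607862
Modified duration = D / (1 + y/m) = 7.607862 / (1 + 0.022000) = 7.444092

Answer: Modified duration = 7.4441


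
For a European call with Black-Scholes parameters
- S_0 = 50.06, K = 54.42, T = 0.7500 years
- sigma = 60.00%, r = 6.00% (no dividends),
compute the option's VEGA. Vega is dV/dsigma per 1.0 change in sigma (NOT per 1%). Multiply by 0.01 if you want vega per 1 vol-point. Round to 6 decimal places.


d1 = 0.1856961552; d2 = -0.3339190871
phi(d1) = 0.3921228622; exp(-qT) = 1.0000000000; exp(-rT) = 0.9559974818
Vega = S * exp(-qT) * phi(d1) * sqrt(T) = 50.0600 * 1.0000000000 * 0.3921228622 * 0.8660254038 = 16.999793

Answer: Vega = 16.999793


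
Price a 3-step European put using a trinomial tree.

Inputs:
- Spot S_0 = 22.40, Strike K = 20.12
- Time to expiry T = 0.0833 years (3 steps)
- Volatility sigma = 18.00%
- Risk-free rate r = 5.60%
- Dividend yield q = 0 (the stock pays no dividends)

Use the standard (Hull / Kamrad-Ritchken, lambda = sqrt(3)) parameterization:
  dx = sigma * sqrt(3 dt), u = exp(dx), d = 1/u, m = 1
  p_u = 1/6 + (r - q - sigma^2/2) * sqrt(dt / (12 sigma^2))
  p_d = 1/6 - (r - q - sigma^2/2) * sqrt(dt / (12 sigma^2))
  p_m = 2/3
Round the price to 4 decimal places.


Answer: Price = V(0,0) = 0.0036

Derivation:
dt = T/N = 0.027767; dx = sigma*sqrt(3*dt) = 0.051951
u = exp(dx) = 1.053324; d = 1/u = 0.949375
p_u = 0.177303, p_m = 0.666667, p_d = 0.156031
Discount per step: exp(-r*dt) = 0.998446
Stock lattice S(k, j) with j the centered position index:
  k=0: S(0,+0) = 22.4000
  k=1: S(1,-1) = 21.2660; S(1,+0) = 22.4000; S(1,+1) = 23.5945
  k=2: S(2,-2) = 20.1894; S(2,-1) = 21.2660; S(2,+0) = 22.4000; S(2,+1) = 23.5945; S(2,+2) = 24.8526
  k=3: S(3,-3) = 19.1673; S(3,-2) = 20.1894; S(3,-1) = 21.2660; S(3,+0) = 22.4000; S(3,+1) = 23.5945; S(3,+2) = 24.8526; S(3,+3) = 26.1779
Terminal payoffs V(N, j) = max(K - S_T, 0):
  V(3,-3) = 0.952664; V(3,-2) = 0.000000; V(3,-1) = 0.000000; V(3,+0) = 0.000000; V(3,+1) = 0.000000; V(3,+2) = 0.000000; V(3,+3) = 0.000000
Backward induction: V(k, j) = exp(-r*dt) * [p_u * V(k+1, j+1) + p_m * V(k+1, j) + p_d * V(k+1, j-1)]
  V(2,-2) = exp(-r*dt) * [p_u*0.000000 + p_m*0.000000 + p_d*0.952664] = 0.148414
  V(2,-1) = exp(-r*dt) * [p_u*0.000000 + p_m*0.000000 + p_d*0.000000] = 0.000000
  V(2,+0) = exp(-r*dt) * [p_u*0.000000 + p_m*0.000000 + p_d*0.000000] = 0.000000
  V(2,+1) = exp(-r*dt) * [p_u*0.000000 + p_m*0.000000 + p_d*0.000000] = 0.000000
  V(2,+2) = exp(-r*dt) * [p_u*0.000000 + p_m*0.000000 + p_d*0.000000] = 0.000000
  V(1,-1) = exp(-r*dt) * [p_u*0.000000 + p_m*0.000000 + p_d*0.148414] = 0.023121
  V(1,+0) = exp(-r*dt) * [p_u*0.000000 + p_m*0.000000 + p_d*0.000000] = 0.000000
  V(1,+1) = exp(-r*dt) * [p_u*0.000000 + p_m*0.000000 + p_d*0.000000] = 0.000000
  V(0,+0) = exp(-r*dt) * [p_u*0.000000 + p_m*0.000000 + p_d*0.023121] = 0.003602


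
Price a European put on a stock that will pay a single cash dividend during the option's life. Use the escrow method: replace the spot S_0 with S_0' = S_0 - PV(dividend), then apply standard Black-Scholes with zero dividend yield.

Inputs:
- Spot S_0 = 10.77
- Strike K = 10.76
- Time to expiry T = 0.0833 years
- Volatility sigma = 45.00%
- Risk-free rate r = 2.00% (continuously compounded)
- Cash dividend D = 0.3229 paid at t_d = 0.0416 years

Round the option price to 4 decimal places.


PV(D) = D * exp(-r * t_d) = 0.3229 * 0.99916835 = 0.32263146
S_0' = S_0 - PV(D) = 10.7700 - 0.32263146 = 10.44736854
d1 = (ln(S_0'/K) + (r + sigma^2/2)*T) / (sigma*sqrt(T)) = -0.14925794
d2 = d1 - sigma*sqrt(T) = -0.27913577
exp(-rT) = 0.99833539
N(-d1) = 0.55932495; N(-d2) = 0.60992968
P = K * exp(-rT) * N(-d2) - S_0' * N(-d1) = 10.7600 * 0.99833539 * 0.60992968 - 10.44736854 * 0.55932495 = 0.7084

Answer: Price = 0.7084


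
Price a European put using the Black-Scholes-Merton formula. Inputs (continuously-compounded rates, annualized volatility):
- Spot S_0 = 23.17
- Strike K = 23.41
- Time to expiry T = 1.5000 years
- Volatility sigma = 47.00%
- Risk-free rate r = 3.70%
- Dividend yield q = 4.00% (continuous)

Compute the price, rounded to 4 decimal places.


d1 = (ln(S/K) + (r - q + 0.5*sigma^2) * T) / (sigma * sqrt(T)) = 0.26209550
d2 = d1 - sigma * sqrt(T) = -0.31353459
exp(-rT) = 0.94601202; exp(-qT) = 0.94176453
P = K * exp(-rT) * N(-d2) - S_0 * exp(-qT) * N(-d1)
N(-d1) = 0.39662391; N(-d2) = 0.62306273
P = 23.4100 * 0.94601202 * 0.62306273 - 23.1700 * 0.94176453 * 0.39662391 = 5.1438

Answer: Price = 5.1438


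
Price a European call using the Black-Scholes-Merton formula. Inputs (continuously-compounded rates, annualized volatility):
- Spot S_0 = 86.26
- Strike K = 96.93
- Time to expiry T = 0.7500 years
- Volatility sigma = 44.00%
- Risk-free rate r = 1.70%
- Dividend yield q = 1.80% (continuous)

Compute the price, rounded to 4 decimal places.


Answer: Price = 8.9951

Derivation:
d1 = (ln(S/K) + (r - q + 0.5*sigma^2) * T) / (sigma * sqrt(T)) = -0.11749886
d2 = d1 - sigma * sqrt(T) = -0.49855003
exp(-rT) = 0.98733094; exp(-qT) = 0.98659072
C = S_0 * exp(-qT) * N(d1) - K * exp(-rT) * N(d2)
N(d1) = 0.45323238; N(d2) = 0.30904821
C = 86.2600 * 0.98659072 * 0.45323238 - 96.9300 * 0.98733094 * 0.30904821 = 8.9951


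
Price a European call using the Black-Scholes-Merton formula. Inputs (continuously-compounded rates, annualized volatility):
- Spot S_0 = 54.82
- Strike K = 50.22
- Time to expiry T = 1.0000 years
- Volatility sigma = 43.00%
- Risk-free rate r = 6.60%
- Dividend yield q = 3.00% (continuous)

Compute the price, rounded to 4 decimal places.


Answer: Price = 11.9677

Derivation:
d1 = (ln(S/K) + (r - q + 0.5*sigma^2) * T) / (sigma * sqrt(T)) = 0.50253892
d2 = d1 - sigma * sqrt(T) = 0.07253892
exp(-rT) = 0.93613086; exp(-qT) = 0.97044553
C = S_0 * exp(-qT) * N(d1) - K * exp(-rT) * N(d2)
N(d1) = 0.69235576; N(d2) = 0.52891348
C = 54.8200 * 0.97044553 * 0.69235576 - 50.2200 * 0.93613086 * 0.52891348 = 11.9677


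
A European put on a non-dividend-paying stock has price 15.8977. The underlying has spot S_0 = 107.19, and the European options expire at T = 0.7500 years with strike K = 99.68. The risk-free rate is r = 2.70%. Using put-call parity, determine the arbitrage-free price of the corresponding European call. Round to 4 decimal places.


Put-call parity: C - P = S_0 * exp(-qT) - K * exp(-rT).
S_0 * exp(-qT) = 107.1900 * 1.00000000 = 107.19000000
K * exp(-rT) = 99.6800 * 0.97995365 = 97.68178026
C = P + S*exp(-qT) - K*exp(-rT)
C = 15.8977 + 107.19000000 - 97.68178026 = 25.4059

Answer: Call price = 25.4059


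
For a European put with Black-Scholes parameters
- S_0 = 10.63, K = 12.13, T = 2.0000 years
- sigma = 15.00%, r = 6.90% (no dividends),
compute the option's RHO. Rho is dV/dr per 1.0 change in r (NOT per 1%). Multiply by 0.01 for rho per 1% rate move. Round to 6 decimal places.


Answer: Rho = -11.221589

Derivation:
d1 = 0.1343430731; d2 = -0.0777889613
phi(d1) = 0.3953584078; exp(-qT) = 1.0000000000; exp(-rT) = 0.8710986917
N(-d2) = 0.5310020363
Rho = -K*T*exp(-rT)*N(-d2) = -12.1300 * 2.0000 * 0.8710986917 * 0.5310020363 = -11.221589


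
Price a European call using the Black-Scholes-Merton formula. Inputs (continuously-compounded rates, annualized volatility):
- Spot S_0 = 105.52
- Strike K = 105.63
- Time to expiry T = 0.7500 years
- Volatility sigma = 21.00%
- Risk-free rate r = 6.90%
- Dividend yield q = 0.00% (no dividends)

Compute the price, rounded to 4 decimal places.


Answer: Price = 10.3521

Derivation:
d1 = (ln(S/K) + (r - q + 0.5*sigma^2) * T) / (sigma * sqrt(T)) = 0.36975483
d2 = d1 - sigma * sqrt(T) = 0.18788950
exp(-rT) = 0.94956623; exp(-qT) = 1.00000000
C = S_0 * exp(-qT) * N(d1) - K * exp(-rT) * N(d2)
N(d1) = 0.64421741; N(d2) = 0.57451836
C = 105.5200 * 1.00000000 * 0.64421741 - 105.6300 * 0.94956623 * 0.57451836 = 10.3521


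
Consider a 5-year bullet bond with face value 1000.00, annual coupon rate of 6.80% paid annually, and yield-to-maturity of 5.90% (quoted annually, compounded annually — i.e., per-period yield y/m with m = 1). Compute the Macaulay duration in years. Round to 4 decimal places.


Coupon per period c = face * coupon_rate / m = 68.000000
Periods per year m = 1; per-period yield y/m = 0.059000
Number of cashflows N = 5
Cashflows (t years, CF_t, discount factor 1/(1+y/m)^(m*t), PV):
  t = 1.0000: CF_t = 68.000000, DF = 0.944287, PV = 64.211520
  t = 2.0000: CF_t = 68.000000, DF = 0.891678, PV = 60.634108
  t = 3.0000: CF_t = 68.000000, DF = 0.842000, PV = 57.256004
  t = 4.0000: CF_t = 68.000000, DF = 0.795090, PV = 54.066104
  t = 5.0000: CF_t = 1068.000000, DF = 0.750793, PV = 801.846896
Price P = sum_t PV_t = 1038.014631
Macaulay numerator sum_t t * PV_t:
  t * PV_t at t = 1.0000: 64.211520
  t * PV_t at t = 2.0000: 121.268216
  t * PV_t at t = 3.0000: 171.768011
  t * PV_t at t = 4.0000: 216.264414
  t * PV_t at t = 5.0000: 4009.234478
Macaulay duration D = (sum_t t * PV_t) / P = 4582.746640 / 1038.014631 = 4.414915

Answer: Macaulay duration = 4.4149 years


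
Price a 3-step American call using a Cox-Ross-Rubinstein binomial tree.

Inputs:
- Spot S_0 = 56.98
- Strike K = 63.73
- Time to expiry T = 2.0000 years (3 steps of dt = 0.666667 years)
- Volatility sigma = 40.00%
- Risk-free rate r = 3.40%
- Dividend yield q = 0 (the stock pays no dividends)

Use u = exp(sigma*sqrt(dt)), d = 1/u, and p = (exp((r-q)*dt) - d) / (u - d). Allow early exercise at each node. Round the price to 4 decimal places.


dt = T/N = 0.666667
u = exp(sigma*sqrt(dt)) = 1.386245; d = 1/u = 0.721373
p = (exp((r-q)*dt) - d) / (u - d) = 0.453550
Discount per step: exp(-r*dt) = 0.977588
Stock lattice S(k, i) with i counting down-moves:
  k=0: S(0,0) = 56.9800
  k=1: S(1,0) = 78.9882; S(1,1) = 41.1038
  k=2: S(2,0) = 109.4970; S(2,1) = 56.9800; S(2,2) = 29.6512
  k=3: S(3,0) = 151.7897; S(3,1) = 78.9882; S(3,2) = 41.1038; S(3,3) = 21.3896
Terminal payoffs V(N, i) = max(S_T - K, 0):
  V(3,0) = 88.059733; V(3,1) = 15.258238; V(3,2) = 0.000000; V(3,3) = 0.000000
Backward induction: V(k, i) = exp(-r*dt) * [p * V(k+1, i) + (1-p) * V(k+1, i+1)]; then take max(V_cont, immediate exercise) for American.
  V(2,0) = exp(-r*dt) * [p*88.059733 + (1-p)*15.258238] = 47.195347; exercise = 45.767048; V(2,0) = max -> 47.195347
  V(2,1) = exp(-r*dt) * [p*15.258238 + (1-p)*0.000000] = 6.765270; exercise = 0.000000; V(2,1) = max -> 6.765270
  V(2,2) = exp(-r*dt) * [p*0.000000 + (1-p)*0.000000] = 0.000000; exercise = 0.000000; V(2,2) = max -> 0.000000
  V(1,0) = exp(-r*dt) * [p*47.195347 + (1-p)*6.765270] = 24.539728; exercise = 15.258238; V(1,0) = max -> 24.539728
  V(1,1) = exp(-r*dt) * [p*6.765270 + (1-p)*0.000000] = 2.999617; exercise = 0.000000; V(1,1) = max -> 2.999617
  V(0,0) = exp(-r*dt) * [p*24.539728 + (1-p)*2.999617] = 12.482947; exercise = 0.000000; V(0,0) = max -> 12.482947

Answer: Price = V(0,0) = 12.4829


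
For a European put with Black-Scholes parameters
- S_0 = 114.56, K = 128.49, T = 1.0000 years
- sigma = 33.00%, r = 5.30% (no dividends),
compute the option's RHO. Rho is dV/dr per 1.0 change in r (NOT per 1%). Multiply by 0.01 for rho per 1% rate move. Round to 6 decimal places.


d1 = -0.0221284154; d2 = -0.3521284154
phi(d1) = 0.3988446180; exp(-qT) = 1.0000000000; exp(-rT) = 0.9483800125
N(-d2) = 0.6376290205
Rho = -K*T*exp(-rT)*N(-d2) = -128.4900 * 1.0000 * 0.9483800125 * 0.6376290205 = -77.699781

Answer: Rho = -77.699781


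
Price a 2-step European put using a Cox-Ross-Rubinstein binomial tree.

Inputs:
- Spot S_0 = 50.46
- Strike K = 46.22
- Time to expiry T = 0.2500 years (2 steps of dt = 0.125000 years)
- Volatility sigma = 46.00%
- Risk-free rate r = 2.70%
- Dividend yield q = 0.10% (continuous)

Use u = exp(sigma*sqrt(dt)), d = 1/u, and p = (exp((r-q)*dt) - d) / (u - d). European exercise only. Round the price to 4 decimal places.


Answer: Price = V(0,0) = 2.7325

Derivation:
dt = T/N = 0.125000
u = exp(sigma*sqrt(dt)) = 1.176607; d = 1/u = 0.849902
p = (exp((r-q)*dt) - d) / (u - d) = 0.469395
Discount per step: exp(-r*dt) = 0.996631
Stock lattice S(k, i) with i counting down-moves:
  k=0: S(0,0) = 50.4600
  k=1: S(1,0) = 59.3716; S(1,1) = 42.8860
  k=2: S(2,0) = 69.8570; S(2,1) = 50.4600; S(2,2) = 36.4489
Terminal payoffs V(N, i) = max(K - S_T, 0):
  V(2,0) = 0.000000; V(2,1) = 0.000000; V(2,2) = 9.771080
Backward induction: V(k, i) = exp(-r*dt) * [p * V(k+1, i) + (1-p) * V(k+1, i+1)].
  V(1,0) = exp(-r*dt) * [p*0.000000 + (1-p)*0.000000] = 0.000000
  V(1,1) = exp(-r*dt) * [p*0.000000 + (1-p)*9.771080] = 5.167118
  V(0,0) = exp(-r*dt) * [p*0.000000 + (1-p)*5.167118] = 2.732462


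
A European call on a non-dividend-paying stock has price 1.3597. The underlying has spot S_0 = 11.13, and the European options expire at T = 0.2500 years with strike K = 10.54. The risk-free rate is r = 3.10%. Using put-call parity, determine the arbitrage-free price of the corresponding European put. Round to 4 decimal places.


Put-call parity: C - P = S_0 * exp(-qT) - K * exp(-rT).
S_0 * exp(-qT) = 11.1300 * 1.00000000 = 11.13000000
K * exp(-rT) = 10.5400 * 0.99227995 = 10.45863071
P = C - S*exp(-qT) + K*exp(-rT)
P = 1.3597 - 11.13000000 + 10.45863071 = 0.6883

Answer: Put price = 0.6883


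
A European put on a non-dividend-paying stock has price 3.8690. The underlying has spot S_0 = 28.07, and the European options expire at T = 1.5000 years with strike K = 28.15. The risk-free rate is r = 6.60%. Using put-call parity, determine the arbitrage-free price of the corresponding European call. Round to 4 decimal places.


Put-call parity: C - P = S_0 * exp(-qT) - K * exp(-rT).
S_0 * exp(-qT) = 28.0700 * 1.00000000 = 28.07000000
K * exp(-rT) = 28.1500 * 0.90574271 = 25.49665723
C = P + S*exp(-qT) - K*exp(-rT)
C = 3.8690 + 28.07000000 - 25.49665723 = 6.4423

Answer: Call price = 6.4423


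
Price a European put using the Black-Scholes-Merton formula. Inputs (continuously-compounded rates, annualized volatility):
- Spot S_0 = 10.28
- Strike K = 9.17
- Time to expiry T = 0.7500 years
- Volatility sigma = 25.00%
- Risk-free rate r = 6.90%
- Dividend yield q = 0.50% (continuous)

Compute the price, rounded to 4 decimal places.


Answer: Price = 0.2675

Derivation:
d1 = (ln(S/K) + (r - q + 0.5*sigma^2) * T) / (sigma * sqrt(T)) = 0.85771375
d2 = d1 - sigma * sqrt(T) = 0.64120740
exp(-rT) = 0.94956623; exp(-qT) = 0.99625702
P = K * exp(-rT) * N(-d2) - S_0 * exp(-qT) * N(-d1)
N(-d1) = 0.19552527; N(-d2) = 0.26069397
P = 9.1700 * 0.94956623 * 0.26069397 - 10.2800 * 0.99625702 * 0.19552527 = 0.2675


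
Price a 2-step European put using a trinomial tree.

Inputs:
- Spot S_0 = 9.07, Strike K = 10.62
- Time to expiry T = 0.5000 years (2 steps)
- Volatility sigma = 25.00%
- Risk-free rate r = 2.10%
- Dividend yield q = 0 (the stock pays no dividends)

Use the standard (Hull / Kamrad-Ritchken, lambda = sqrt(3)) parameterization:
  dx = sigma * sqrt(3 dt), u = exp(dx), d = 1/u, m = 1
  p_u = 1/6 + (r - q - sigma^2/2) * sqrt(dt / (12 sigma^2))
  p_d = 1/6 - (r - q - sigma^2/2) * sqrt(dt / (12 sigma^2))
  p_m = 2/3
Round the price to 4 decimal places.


Answer: Price = V(0,0) = 1.6614

Derivation:
dt = T/N = 0.250000; dx = sigma*sqrt(3*dt) = 0.216506
u = exp(dx) = 1.241731; d = 1/u = 0.805327
p_u = 0.160749, p_m = 0.666667, p_d = 0.172585
Discount per step: exp(-r*dt) = 0.994764
Stock lattice S(k, j) with j the centered position index:
  k=0: S(0,+0) = 9.0700
  k=1: S(1,-1) = 7.3043; S(1,+0) = 9.0700; S(1,+1) = 11.2625
  k=2: S(2,-2) = 5.8824; S(2,-1) = 7.3043; S(2,+0) = 9.0700; S(2,+1) = 11.2625; S(2,+2) = 13.9850
Terminal payoffs V(N, j) = max(K - S_T, 0):
  V(2,-2) = 4.737631; V(2,-1) = 3.315680; V(2,+0) = 1.550000; V(2,+1) = 0.000000; V(2,+2) = 0.000000
Backward induction: V(k, j) = exp(-r*dt) * [p_u * V(k+1, j+1) + p_m * V(k+1, j) + p_d * V(k+1, j-1)]
  V(1,-1) = exp(-r*dt) * [p_u*1.550000 + p_m*3.315680 + p_d*4.737631] = 3.260095
  V(1,+0) = exp(-r*dt) * [p_u*0.000000 + p_m*1.550000 + p_d*3.315680] = 1.597161
  V(1,+1) = exp(-r*dt) * [p_u*0.000000 + p_m*0.000000 + p_d*1.550000] = 0.266105
  V(0,+0) = exp(-r*dt) * [p_u*0.266105 + p_m*1.597161 + p_d*3.260095] = 1.661447


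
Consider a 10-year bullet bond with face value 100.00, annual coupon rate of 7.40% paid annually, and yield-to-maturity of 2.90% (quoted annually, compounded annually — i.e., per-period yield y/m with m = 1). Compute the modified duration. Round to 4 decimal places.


Answer: Modified duration = 7.6112

Derivation:
Coupon per period c = face * coupon_rate / m = 7.400000
Periods per year m = 1; per-period yield y/m = 0.029000
Number of cashflows N = 10
Cashflows (t years, CF_t, discount factor 1/(1+y/m)^(m*t), PV):
  t = 1.0000: CF_t = 7.400000, DF = 0.971817, PV = 7.191448
  t = 2.0000: CF_t = 7.400000, DF = 0.944429, PV = 6.988774
  t = 3.0000: CF_t = 7.400000, DF = 0.917812, PV = 6.791811
  t = 4.0000: CF_t = 7.400000, DF = 0.891946, PV = 6.600399
  t = 5.0000: CF_t = 7.400000, DF = 0.866808, PV = 6.414382
  t = 6.0000: CF_t = 7.400000, DF = 0.842379, PV = 6.233608
  t = 7.0000: CF_t = 7.400000, DF = 0.818639, PV = 6.057928
  t = 8.0000: CF_t = 7.400000, DF = 0.795567, PV = 5.887199
  t = 9.0000: CF_t = 7.400000, DF = 0.773146, PV = 5.721282
  t = 10.0000: CF_t = 107.400000, DF = 0.751357, PV = 80.695726
Price P = sum_t PV_t = 138.582557
First compute Macaulay numerator sum_t t * PV_t:
  t * PV_t at t = 1.0000: 7.191448
  t * PV_t at t = 2.0000: 13.977547
  t * PV_t at t = 3.0000: 20.375433
  t * PV_t at t = 4.0000: 26.401598
  t * PV_t at t = 5.0000: 32.071912
  t * PV_t at t = 6.0000: 37.401647
  t * PV_t at t = 7.0000: 42.405495
  t * PV_t at t = 8.0000: 47.097593
  t * PV_t at t = 9.0000: 51.491537
  t * PV_t at t = 10.0000: 806.957261
Macaulay duration D = 1085.371470 / 138.582557 = 7.831949
Modified duration = D / (1 + y/m) = 7.831949 / (1 + 0.029000) = 7.611223


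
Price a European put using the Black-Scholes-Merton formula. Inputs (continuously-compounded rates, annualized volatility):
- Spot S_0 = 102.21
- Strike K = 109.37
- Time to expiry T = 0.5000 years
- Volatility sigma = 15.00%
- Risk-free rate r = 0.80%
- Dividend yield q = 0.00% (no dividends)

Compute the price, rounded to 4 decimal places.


Answer: Price = 8.6078

Derivation:
d1 = (ln(S/K) + (r - q + 0.5*sigma^2) * T) / (sigma * sqrt(T)) = -0.54760338
d2 = d1 - sigma * sqrt(T) = -0.65366939
exp(-rT) = 0.99600799; exp(-qT) = 1.00000000
P = K * exp(-rT) * N(-d2) - S_0 * exp(-qT) * N(-d1)
N(-d1) = 0.70801786; N(-d2) = 0.74333759
P = 109.3700 * 0.99600799 * 0.74333759 - 102.2100 * 1.00000000 * 0.70801786 = 8.6078
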